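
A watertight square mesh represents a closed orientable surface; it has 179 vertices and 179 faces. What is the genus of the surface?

Every face is a square, so 2E = 4·179 = 716, giving E = 358.
χ = V − E + F = 179 − 358 + 179 = 0.
For a closed orientable surface χ = 2 − 2g, so g = (2 − (0))/2 = 1.

1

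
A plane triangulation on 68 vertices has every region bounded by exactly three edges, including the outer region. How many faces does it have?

In a plane triangulation 3F = 2E and V − E + F = 2, so F = 2V − 4 = 2·68 − 4 = 132.

132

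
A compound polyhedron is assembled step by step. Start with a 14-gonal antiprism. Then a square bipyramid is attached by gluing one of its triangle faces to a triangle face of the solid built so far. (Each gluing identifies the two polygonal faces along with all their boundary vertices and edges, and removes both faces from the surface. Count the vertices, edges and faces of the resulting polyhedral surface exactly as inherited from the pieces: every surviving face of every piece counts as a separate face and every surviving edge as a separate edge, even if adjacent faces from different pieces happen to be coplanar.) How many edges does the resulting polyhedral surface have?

A 14-gonal antiprism: V=28, E=56, F=30.
Attach a square bipyramid (V=6, E=12, F=8) along a 3-gon: merge 3 vertices and 3 edges, delete both glued faces → V=31, E=65, F=36.
Check: V − E + F = 31 − 65 + 36 = 2.

65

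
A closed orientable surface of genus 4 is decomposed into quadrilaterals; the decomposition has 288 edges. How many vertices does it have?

138

χ = 2 − 2·4 = -6, and every face is a square so 4F = 2E.
F = 2E/4 = 144. Then V = -6 + E − F = -6 + 288 − 144 = 138.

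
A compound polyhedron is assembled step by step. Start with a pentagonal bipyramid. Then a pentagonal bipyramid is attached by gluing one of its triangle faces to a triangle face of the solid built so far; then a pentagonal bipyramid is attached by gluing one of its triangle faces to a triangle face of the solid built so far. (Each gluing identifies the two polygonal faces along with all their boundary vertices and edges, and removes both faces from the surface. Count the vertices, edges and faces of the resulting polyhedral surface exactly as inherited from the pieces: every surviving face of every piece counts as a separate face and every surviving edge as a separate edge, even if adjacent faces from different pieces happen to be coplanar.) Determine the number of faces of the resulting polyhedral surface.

A pentagonal bipyramid: V=7, E=15, F=10.
Attach a pentagonal bipyramid (V=7, E=15, F=10) along a 3-gon: merge 3 vertices and 3 edges, delete both glued faces → V=11, E=27, F=18.
Attach a pentagonal bipyramid (V=7, E=15, F=10) along a 3-gon: merge 3 vertices and 3 edges, delete both glued faces → V=15, E=39, F=26.
Check: V − E + F = 15 − 39 + 26 = 2.

26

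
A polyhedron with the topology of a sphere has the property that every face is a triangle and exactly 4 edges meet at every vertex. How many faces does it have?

Each face has 3 edges and each edge borders two faces, so 2E = 3F.
Each vertex has degree 4, so 4V = 2E and hence V = 3F/4.
Euler: V − E + F = 2 ⇒ (3F/4) − (3F/2) + F = 2.
Multiply by 8: (6 − 12 + 8)F = 16, i.e. 2F = 16.
So F = 8, E = 3·8/2 = 12, V = 3·8/4 = 6.

8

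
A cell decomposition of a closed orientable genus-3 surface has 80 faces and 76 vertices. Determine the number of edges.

160

For a closed orientable surface of genus 3, χ = 2 − 2·3 = -4.
E = V + F − (-4) = 76 + 80 − (-4) = 160.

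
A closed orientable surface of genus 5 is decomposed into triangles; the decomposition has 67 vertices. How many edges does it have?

χ = 2 − 2·5 = -8, and every face is a triangle so 3F = 2E.
V − E + F = -8 with E = 3F/2 gives 67 − (3/2 − 1)·F = -8, so F = 150 and E = 225.

225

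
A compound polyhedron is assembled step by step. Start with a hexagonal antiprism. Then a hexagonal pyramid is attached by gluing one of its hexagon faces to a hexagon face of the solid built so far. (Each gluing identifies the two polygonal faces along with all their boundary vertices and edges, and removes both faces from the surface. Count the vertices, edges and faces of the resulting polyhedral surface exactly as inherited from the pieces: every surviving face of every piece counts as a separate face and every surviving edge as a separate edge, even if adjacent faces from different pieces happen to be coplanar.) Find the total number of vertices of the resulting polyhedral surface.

A hexagonal antiprism: V=12, E=24, F=14.
Attach a hexagonal pyramid (V=7, E=12, F=7) along a 6-gon: merge 6 vertices and 6 edges, delete both glued faces → V=13, E=30, F=19.
Check: V − E + F = 13 − 30 + 19 = 2.

13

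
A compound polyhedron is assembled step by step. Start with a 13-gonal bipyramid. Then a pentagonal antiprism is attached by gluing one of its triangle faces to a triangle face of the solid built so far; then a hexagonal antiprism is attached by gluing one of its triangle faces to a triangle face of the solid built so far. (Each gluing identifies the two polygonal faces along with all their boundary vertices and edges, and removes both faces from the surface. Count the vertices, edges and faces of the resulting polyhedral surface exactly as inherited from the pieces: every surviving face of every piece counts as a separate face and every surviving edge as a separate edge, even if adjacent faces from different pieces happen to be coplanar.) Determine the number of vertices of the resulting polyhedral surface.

A 13-gonal bipyramid: V=15, E=39, F=26.
Attach a pentagonal antiprism (V=10, E=20, F=12) along a 3-gon: merge 3 vertices and 3 edges, delete both glued faces → V=22, E=56, F=36.
Attach a hexagonal antiprism (V=12, E=24, F=14) along a 3-gon: merge 3 vertices and 3 edges, delete both glued faces → V=31, E=77, F=48.
Check: V − E + F = 31 − 77 + 48 = 2.

31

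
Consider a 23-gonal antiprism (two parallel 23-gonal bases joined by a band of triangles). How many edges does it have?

An antiprism on an n-gon has two n-gon caps and 2n triangles: V = 2·23 = 46, E = 4·23 = 92, F = 2·23 + 2 = 48.

92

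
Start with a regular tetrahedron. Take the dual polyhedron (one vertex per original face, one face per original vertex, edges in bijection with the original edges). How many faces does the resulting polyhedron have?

The base solid has V = 4, E = 6, F = 4.
The dual swaps V and F and preserves E: V′ = F = 4, E′ = E = 6, F′ = V = 4.

4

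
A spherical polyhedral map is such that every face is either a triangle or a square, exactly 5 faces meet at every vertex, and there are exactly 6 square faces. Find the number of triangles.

32

Let x be the number of triangles; then F = 6 + x.
Edge–face incidences: 2E = 4·6 + 3·x = 24 + 3x.
Every vertex has degree 5, so 5V = 2E.
Euler: V − E + F = 2 ⇒ (2E)/5 − E + (6 + x) = 2.
Multiply by 10: 2·(2E) − 5·(2E) + 10·(6 + x) = 20, i.e. 60 + 10x − 3·(24 + 3x) = 20.
Collecting terms: x − 12 = 20, so x = 32.
Then 2E = 24 + 3·32 = 120, so E = 60, V = 2E/5 = 24, F = 6 + 32 = 38.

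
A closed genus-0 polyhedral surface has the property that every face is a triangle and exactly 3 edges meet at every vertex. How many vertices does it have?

Each face has 3 edges and each edge borders two faces, so 2E = 3F.
Each vertex has degree 3, so 3V = 2E and hence V = 3F/3.
Euler: V − E + F = 2 ⇒ (3F/3) − (3F/2) + F = 2.
Multiply by 6: (6 − 9 + 6)F = 12, i.e. 3F = 12.
So F = 4, E = 3·4/2 = 6, V = 3·4/3 = 4.

4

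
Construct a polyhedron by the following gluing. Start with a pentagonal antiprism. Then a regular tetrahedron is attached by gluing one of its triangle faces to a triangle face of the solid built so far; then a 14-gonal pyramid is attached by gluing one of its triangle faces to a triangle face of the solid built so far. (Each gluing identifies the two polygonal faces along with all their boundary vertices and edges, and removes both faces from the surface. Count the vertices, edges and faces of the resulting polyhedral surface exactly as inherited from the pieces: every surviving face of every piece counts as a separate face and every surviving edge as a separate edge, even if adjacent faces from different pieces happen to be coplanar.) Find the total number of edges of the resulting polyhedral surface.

A pentagonal antiprism: V=10, E=20, F=12.
Attach a regular tetrahedron (V=4, E=6, F=4) along a 3-gon: merge 3 vertices and 3 edges, delete both glued faces → V=11, E=23, F=14.
Attach a 14-gonal pyramid (V=15, E=28, F=15) along a 3-gon: merge 3 vertices and 3 edges, delete both glued faces → V=23, E=48, F=27.
Check: V − E + F = 23 − 48 + 27 = 2.

48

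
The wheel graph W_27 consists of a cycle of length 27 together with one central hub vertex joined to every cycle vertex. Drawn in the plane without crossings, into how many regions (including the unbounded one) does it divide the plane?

28

W_27 has V = 27 + 1 = 28 vertices and E = 2·27 = 54 edges.
By Euler's formula F = 2 − V + E = 2 − 28 + 54 = 28.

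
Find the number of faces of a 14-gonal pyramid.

15

A pyramid on an n-gon base has one n-gon and n triangles: V = 14 + 1 = 15, E = 2·14 = 28, F = 14 + 1 = 15.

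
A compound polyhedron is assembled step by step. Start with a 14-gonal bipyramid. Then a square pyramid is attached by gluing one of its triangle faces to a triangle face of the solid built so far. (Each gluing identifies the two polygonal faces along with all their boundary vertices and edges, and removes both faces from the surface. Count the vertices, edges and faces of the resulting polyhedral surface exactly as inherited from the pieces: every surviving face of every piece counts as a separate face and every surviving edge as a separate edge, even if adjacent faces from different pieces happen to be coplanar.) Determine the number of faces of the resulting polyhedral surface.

31

A 14-gonal bipyramid: V=16, E=42, F=28.
Attach a square pyramid (V=5, E=8, F=5) along a 3-gon: merge 3 vertices and 3 edges, delete both glued faces → V=18, E=47, F=31.
Check: V − E + F = 18 − 47 + 31 = 2.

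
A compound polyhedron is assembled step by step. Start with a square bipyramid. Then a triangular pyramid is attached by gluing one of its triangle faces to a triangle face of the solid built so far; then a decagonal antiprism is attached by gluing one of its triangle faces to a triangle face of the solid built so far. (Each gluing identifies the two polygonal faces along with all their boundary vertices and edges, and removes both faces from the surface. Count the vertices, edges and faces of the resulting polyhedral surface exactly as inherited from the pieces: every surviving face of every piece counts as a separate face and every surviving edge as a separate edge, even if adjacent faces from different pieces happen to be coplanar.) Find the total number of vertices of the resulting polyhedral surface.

24

A square bipyramid: V=6, E=12, F=8.
Attach a triangular pyramid (V=4, E=6, F=4) along a 3-gon: merge 3 vertices and 3 edges, delete both glued faces → V=7, E=15, F=10.
Attach a decagonal antiprism (V=20, E=40, F=22) along a 3-gon: merge 3 vertices and 3 edges, delete both glued faces → V=24, E=52, F=30.
Check: V − E + F = 24 − 52 + 30 = 2.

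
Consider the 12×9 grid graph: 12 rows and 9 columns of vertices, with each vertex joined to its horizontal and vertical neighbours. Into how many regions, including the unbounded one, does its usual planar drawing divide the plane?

89

The grid has V = 12·9 = 108 vertices and E = 12·8 + 9·11 = 195 edges.
F = 2 − V + E = 2 − 108 + 195 = 89.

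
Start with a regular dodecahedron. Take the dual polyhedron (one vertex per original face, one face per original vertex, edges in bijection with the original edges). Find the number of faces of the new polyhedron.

20

The base solid has V = 20, E = 30, F = 12.
The dual swaps V and F and preserves E: V′ = F = 12, E′ = E = 30, F′ = V = 20.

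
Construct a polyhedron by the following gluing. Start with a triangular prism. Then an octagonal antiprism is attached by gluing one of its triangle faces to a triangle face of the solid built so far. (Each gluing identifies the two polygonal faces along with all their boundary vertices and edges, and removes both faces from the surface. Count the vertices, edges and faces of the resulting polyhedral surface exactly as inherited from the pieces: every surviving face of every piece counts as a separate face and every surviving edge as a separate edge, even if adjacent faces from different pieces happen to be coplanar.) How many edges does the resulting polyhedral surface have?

38

A triangular prism: V=6, E=9, F=5.
Attach an octagonal antiprism (V=16, E=32, F=18) along a 3-gon: merge 3 vertices and 3 edges, delete both glued faces → V=19, E=38, F=21.
Check: V − E + F = 19 − 38 + 21 = 2.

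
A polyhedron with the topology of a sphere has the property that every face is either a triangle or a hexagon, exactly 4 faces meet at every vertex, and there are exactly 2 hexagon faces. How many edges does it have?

24

Let x be the number of triangles; then F = 2 + x.
Edge–face incidences: 2E = 6·2 + 3·x = 12 + 3x.
Every vertex has degree 4, so 4V = 2E.
Euler: V − E + F = 2 ⇒ (2E)/4 − E + (2 + x) = 2.
Multiply by 8: 2·(2E) − 4·(2E) + 8·(2 + x) = 16, i.e. 16 + 8x − 2·(12 + 3x) = 16.
Collecting terms: 2x − 8 = 16, so 2x = 24, so x = 12.
Then 2E = 12 + 3·12 = 48, so E = 24, V = 2E/4 = 12, F = 2 + 12 = 14.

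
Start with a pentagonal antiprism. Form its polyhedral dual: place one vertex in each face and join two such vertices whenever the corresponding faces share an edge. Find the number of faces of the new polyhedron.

10

The base solid has V = 10, E = 20, F = 12.
The dual swaps V and F and preserves E: V′ = F = 12, E′ = E = 20, F′ = V = 10.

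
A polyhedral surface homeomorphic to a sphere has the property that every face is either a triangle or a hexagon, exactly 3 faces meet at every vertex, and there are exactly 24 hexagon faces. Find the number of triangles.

Let x be the number of triangles; then F = 24 + x.
Edge–face incidences: 2E = 6·24 + 3·x = 144 + 3x.
Every vertex has degree 3, so 3V = 2E.
Euler: V − E + F = 2 ⇒ (2E)/3 − E + (24 + x) = 2.
Multiply by 6: 2·(2E) − 3·(2E) + 6·(24 + x) = 12, i.e. 144 + 6x − (144 + 3x) = 12.
Collecting terms: 3x = 12, so x = 4.
Then 2E = 144 + 3·4 = 156, so E = 78, V = 2E/3 = 52, F = 24 + 4 = 28.

4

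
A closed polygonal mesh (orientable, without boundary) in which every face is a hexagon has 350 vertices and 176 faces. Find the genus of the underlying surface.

Every face is a hexagon, so 2E = 6·176 = 1056, giving E = 528.
χ = V − E + F = 350 − 528 + 176 = -2.
For a closed orientable surface χ = 2 − 2g, so g = (2 − (-2))/2 = 2.

2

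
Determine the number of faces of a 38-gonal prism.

A prism on an n-gon has two n-gon bases and n rectangular sides: V = 2·38 = 76, E = 3·38 = 114, F = 38 + 2 = 40.

40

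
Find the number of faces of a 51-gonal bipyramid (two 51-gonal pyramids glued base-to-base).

A bipyramid over an n-gon has 2n triangular faces and n + 2 vertices: V = 51 + 2 = 53, E = 3·51 = 153, F = 2·51 = 102.

102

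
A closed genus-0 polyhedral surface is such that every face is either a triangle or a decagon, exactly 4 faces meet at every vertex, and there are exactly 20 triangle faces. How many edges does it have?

40

Let x be the number of decagons; then F = 20 + x.
Edge–face incidences: 2E = 3·20 + 10·x = 60 + 10x.
Every vertex has degree 4, so 4V = 2E.
Euler: V − E + F = 2 ⇒ (2E)/4 − E + (20 + x) = 2.
Multiply by 8: 2·(2E) − 4·(2E) + 8·(20 + x) = 16, i.e. 160 + 8x − 2·(60 + 10x) = 16.
Collecting terms: −12x + 40 = 16, so −12x = −24, so x = 2.
Then 2E = 60 + 10·2 = 80, so E = 40, V = 2E/4 = 20, F = 20 + 2 = 22.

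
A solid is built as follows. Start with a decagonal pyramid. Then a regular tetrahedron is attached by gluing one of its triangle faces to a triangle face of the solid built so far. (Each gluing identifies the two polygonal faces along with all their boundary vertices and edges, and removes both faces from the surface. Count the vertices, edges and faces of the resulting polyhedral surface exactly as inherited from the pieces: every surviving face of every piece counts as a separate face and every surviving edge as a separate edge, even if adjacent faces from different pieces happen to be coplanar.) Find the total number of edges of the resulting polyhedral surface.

A decagonal pyramid: V=11, E=20, F=11.
Attach a regular tetrahedron (V=4, E=6, F=4) along a 3-gon: merge 3 vertices and 3 edges, delete both glued faces → V=12, E=23, F=13.
Check: V − E + F = 12 − 23 + 13 = 2.

23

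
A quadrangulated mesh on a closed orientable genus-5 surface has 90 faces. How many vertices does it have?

82

χ = 2 − 2·5 = -8, and every face is a square so 4F = 2E.
E = 4·90/2 = 180. Then V = -8 + E − F = -8 + 180 − 90 = 82.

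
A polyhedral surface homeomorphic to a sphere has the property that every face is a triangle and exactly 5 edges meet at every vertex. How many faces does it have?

Each face has 3 edges and each edge borders two faces, so 2E = 3F.
Each vertex has degree 5, so 5V = 2E and hence V = 3F/5.
Euler: V − E + F = 2 ⇒ (3F/5) − (3F/2) + F = 2.
Multiply by 10: (6 − 15 + 10)F = 20, i.e. 1F = 20.
So F = 20, E = 3·20/2 = 30, V = 3·20/5 = 12.

20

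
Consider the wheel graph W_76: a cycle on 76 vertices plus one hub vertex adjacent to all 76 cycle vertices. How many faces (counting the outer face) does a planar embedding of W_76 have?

77

W_76 has V = 76 + 1 = 77 vertices and E = 2·76 = 152 edges.
By Euler's formula F = 2 − V + E = 2 − 77 + 152 = 77.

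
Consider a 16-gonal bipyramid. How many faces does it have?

A bipyramid over an n-gon has 2n triangular faces and n + 2 vertices: V = 16 + 2 = 18, E = 3·16 = 48, F = 2·16 = 32.

32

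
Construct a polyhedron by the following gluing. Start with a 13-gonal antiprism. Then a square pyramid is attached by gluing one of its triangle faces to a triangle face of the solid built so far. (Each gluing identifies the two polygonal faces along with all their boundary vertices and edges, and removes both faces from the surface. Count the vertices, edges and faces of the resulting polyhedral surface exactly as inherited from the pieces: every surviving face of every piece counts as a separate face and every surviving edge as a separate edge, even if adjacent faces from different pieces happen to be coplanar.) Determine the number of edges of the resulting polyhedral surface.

A 13-gonal antiprism: V=26, E=52, F=28.
Attach a square pyramid (V=5, E=8, F=5) along a 3-gon: merge 3 vertices and 3 edges, delete both glued faces → V=28, E=57, F=31.
Check: V − E + F = 28 − 57 + 31 = 2.

57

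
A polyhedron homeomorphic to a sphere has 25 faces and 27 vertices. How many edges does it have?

50

Here V − E + F = 2.
E = V + F − (2) = 27 + 25 − (2) = 50.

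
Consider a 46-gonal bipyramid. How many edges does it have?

138

A bipyramid over an n-gon has 2n triangular faces and n + 2 vertices: V = 46 + 2 = 48, E = 3·46 = 138, F = 2·46 = 92.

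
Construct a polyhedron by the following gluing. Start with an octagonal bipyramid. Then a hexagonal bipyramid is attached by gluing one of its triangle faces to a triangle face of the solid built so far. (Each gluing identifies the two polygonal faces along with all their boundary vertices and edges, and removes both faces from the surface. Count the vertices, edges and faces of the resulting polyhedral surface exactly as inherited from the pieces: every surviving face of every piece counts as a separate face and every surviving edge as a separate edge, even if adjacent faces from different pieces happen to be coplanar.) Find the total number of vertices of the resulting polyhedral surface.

15

An octagonal bipyramid: V=10, E=24, F=16.
Attach a hexagonal bipyramid (V=8, E=18, F=12) along a 3-gon: merge 3 vertices and 3 edges, delete both glued faces → V=15, E=39, F=26.
Check: V − E + F = 15 − 39 + 26 = 2.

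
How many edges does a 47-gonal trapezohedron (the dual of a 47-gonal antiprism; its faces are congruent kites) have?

The n-trapezohedron (dual of the n-antiprism) has V = 2·47 + 2 = 96, E = 4·47 = 188, F = 2·47 = 94.

188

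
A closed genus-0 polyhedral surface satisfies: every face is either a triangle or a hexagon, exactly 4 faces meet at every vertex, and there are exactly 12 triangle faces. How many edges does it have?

Let x be the number of hexagons; then F = 12 + x.
Edge–face incidences: 2E = 3·12 + 6·x = 36 + 6x.
Every vertex has degree 4, so 4V = 2E.
Euler: V − E + F = 2 ⇒ (2E)/4 − E + (12 + x) = 2.
Multiply by 8: 2·(2E) − 4·(2E) + 8·(12 + x) = 16, i.e. 96 + 8x − 2·(36 + 6x) = 16.
Collecting terms: −4x + 24 = 16, so −4x = −8, so x = 2.
Then 2E = 36 + 6·2 = 48, so E = 24, V = 2E/4 = 12, F = 12 + 2 = 14.

24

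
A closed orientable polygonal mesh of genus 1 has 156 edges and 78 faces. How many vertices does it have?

For a closed orientable surface of genus 1, χ = 2 − 2·1 = 0.
V = 0 + E − F = 0 + 156 − 78 = 78.

78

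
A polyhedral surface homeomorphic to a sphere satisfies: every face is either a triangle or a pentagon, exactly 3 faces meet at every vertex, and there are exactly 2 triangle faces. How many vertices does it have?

Let x be the number of pentagons; then F = 2 + x.
Edge–face incidences: 2E = 3·2 + 5·x = 6 + 5x.
Every vertex has degree 3, so 3V = 2E.
Euler: V − E + F = 2 ⇒ (2E)/3 − E + (2 + x) = 2.
Multiply by 6: 2·(2E) − 3·(2E) + 6·(2 + x) = 12, i.e. 12 + 6x − (6 + 5x) = 12.
Collecting terms: x + 6 = 12, so x = 6.
Then 2E = 6 + 5·6 = 36, so E = 18, V = 2E/3 = 12, F = 2 + 6 = 8.

12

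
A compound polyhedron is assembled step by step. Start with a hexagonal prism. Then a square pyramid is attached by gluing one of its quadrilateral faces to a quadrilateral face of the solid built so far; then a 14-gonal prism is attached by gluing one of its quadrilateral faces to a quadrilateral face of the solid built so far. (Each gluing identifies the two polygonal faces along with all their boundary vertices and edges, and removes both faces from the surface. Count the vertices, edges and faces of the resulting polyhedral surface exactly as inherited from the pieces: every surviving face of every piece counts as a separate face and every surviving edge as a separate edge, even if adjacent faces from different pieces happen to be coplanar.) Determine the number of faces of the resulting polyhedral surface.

A hexagonal prism: V=12, E=18, F=8.
Attach a square pyramid (V=5, E=8, F=5) along a 4-gon: merge 4 vertices and 4 edges, delete both glued faces → V=13, E=22, F=11.
Attach a 14-gonal prism (V=28, E=42, F=16) along a 4-gon: merge 4 vertices and 4 edges, delete both glued faces → V=37, E=60, F=25.
Check: V − E + F = 37 − 60 + 25 = 2.

25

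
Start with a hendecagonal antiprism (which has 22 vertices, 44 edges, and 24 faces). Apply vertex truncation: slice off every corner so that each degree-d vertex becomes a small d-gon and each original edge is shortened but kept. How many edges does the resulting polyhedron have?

132

Truncation replaces each original edge-end by a new vertex, so V′ = 2E = 88.
Each original edge survives, and each old vertex of degree d contributes d new edges; summing degrees gives Σd = 2E, so E′ = E + 2E = 3E = 132.
Each original face survives and each original vertex becomes one new face: F′ = F + V = 46.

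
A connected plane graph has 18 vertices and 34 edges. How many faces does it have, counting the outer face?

18

Euler's formula for a connected plane graph: V − E + F = 2, so F = 2 − 18 + 34 = 18.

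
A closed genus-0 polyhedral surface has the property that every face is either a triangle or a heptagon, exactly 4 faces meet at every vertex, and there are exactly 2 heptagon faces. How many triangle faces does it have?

14

Let x be the number of triangles; then F = 2 + x.
Edge–face incidences: 2E = 7·2 + 3·x = 14 + 3x.
Every vertex has degree 4, so 4V = 2E.
Euler: V − E + F = 2 ⇒ (2E)/4 − E + (2 + x) = 2.
Multiply by 8: 2·(2E) − 4·(2E) + 8·(2 + x) = 16, i.e. 16 + 8x − 2·(14 + 3x) = 16.
Collecting terms: 2x − 12 = 16, so 2x = 28, so x = 14.
Then 2E = 14 + 3·14 = 56, so E = 28, V = 2E/4 = 14, F = 2 + 14 = 16.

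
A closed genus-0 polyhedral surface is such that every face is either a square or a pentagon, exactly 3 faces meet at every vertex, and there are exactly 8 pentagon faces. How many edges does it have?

Let x be the number of squares; then F = 8 + x.
Edge–face incidences: 2E = 5·8 + 4·x = 40 + 4x.
Every vertex has degree 3, so 3V = 2E.
Euler: V − E + F = 2 ⇒ (2E)/3 − E + (8 + x) = 2.
Multiply by 6: 2·(2E) − 3·(2E) + 6·(8 + x) = 12, i.e. 48 + 6x − (40 + 4x) = 12.
Collecting terms: 2x + 8 = 12, so 2x = 4, so x = 2.
Then 2E = 40 + 4·2 = 48, so E = 24, V = 2E/3 = 16, F = 8 + 2 = 10.

24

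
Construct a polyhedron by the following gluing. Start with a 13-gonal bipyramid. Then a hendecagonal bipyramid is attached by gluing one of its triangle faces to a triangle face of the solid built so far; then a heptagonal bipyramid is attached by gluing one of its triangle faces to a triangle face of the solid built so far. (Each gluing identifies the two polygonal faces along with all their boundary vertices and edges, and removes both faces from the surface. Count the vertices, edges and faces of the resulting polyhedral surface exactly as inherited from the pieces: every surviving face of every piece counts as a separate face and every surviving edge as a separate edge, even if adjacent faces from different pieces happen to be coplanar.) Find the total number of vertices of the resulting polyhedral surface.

31

A 13-gonal bipyramid: V=15, E=39, F=26.
Attach a hendecagonal bipyramid (V=13, E=33, F=22) along a 3-gon: merge 3 vertices and 3 edges, delete both glued faces → V=25, E=69, F=46.
Attach a heptagonal bipyramid (V=9, E=21, F=14) along a 3-gon: merge 3 vertices and 3 edges, delete both glued faces → V=31, E=87, F=58.
Check: V − E + F = 31 − 87 + 58 = 2.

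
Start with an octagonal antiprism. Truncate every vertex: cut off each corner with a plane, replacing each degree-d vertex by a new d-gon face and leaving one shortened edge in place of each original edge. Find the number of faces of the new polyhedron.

34

The base solid has V = 16, E = 32, F = 18.
Truncation replaces each original edge-end by a new vertex, so V′ = 2E = 64.
Each original edge survives, and each old vertex of degree d contributes d new edges; summing degrees gives Σd = 2E, so E′ = E + 2E = 3E = 96.
Each original face survives and each original vertex becomes one new face: F′ = F + V = 34.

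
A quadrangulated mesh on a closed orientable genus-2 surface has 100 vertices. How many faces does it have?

χ = 2 − 2·2 = -2, and every face is a square so 4F = 2E.
V − E + F = -2 with E = 4F/2 gives 100 − (4/2 − 1)·F = -2, so F = 102 and E = 204.

102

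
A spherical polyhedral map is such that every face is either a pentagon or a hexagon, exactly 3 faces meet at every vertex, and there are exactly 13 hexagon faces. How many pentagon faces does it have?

Let x be the number of pentagons; then F = 13 + x.
Edge–face incidences: 2E = 6·13 + 5·x = 78 + 5x.
Every vertex has degree 3, so 3V = 2E.
Euler: V − E + F = 2 ⇒ (2E)/3 − E + (13 + x) = 2.
Multiply by 6: 2·(2E) − 3·(2E) + 6·(13 + x) = 12, i.e. 78 + 6x − (78 + 5x) = 12.
Collecting terms: x = 12.
Then 2E = 78 + 5·12 = 138, so E = 69, V = 2E/3 = 46, F = 13 + 12 = 25.

12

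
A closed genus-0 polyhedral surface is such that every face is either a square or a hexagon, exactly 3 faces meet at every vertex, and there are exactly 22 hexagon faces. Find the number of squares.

Let x be the number of squares; then F = 22 + x.
Edge–face incidences: 2E = 6·22 + 4·x = 132 + 4x.
Every vertex has degree 3, so 3V = 2E.
Euler: V − E + F = 2 ⇒ (2E)/3 − E + (22 + x) = 2.
Multiply by 6: 2·(2E) − 3·(2E) + 6·(22 + x) = 12, i.e. 132 + 6x − (132 + 4x) = 12.
Collecting terms: 2x = 12, so x = 6.
Then 2E = 132 + 4·6 = 156, so E = 78, V = 2E/3 = 52, F = 22 + 6 = 28.

6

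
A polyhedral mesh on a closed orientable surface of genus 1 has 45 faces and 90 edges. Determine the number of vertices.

For a closed orientable surface of genus 1, χ = 2 − 2·1 = 0.
V = 0 + E − F = 0 + 90 − 45 = 45.

45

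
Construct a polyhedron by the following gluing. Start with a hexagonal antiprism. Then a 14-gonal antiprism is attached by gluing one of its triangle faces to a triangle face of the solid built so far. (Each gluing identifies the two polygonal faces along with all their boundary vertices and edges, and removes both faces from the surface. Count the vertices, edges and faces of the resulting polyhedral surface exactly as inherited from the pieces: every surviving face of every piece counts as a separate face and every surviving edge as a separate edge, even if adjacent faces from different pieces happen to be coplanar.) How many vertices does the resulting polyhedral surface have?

37

A hexagonal antiprism: V=12, E=24, F=14.
Attach a 14-gonal antiprism (V=28, E=56, F=30) along a 3-gon: merge 3 vertices and 3 edges, delete both glued faces → V=37, E=77, F=42.
Check: V − E + F = 37 − 77 + 42 = 2.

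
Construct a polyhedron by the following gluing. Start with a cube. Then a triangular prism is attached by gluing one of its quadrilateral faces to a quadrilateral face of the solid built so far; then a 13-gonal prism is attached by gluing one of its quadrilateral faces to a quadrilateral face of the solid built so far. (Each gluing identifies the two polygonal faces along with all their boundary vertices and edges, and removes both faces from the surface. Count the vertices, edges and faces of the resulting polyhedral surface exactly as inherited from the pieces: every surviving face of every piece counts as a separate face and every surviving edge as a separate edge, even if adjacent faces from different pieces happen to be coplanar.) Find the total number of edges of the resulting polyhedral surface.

52

A cube: V=8, E=12, F=6.
Attach a triangular prism (V=6, E=9, F=5) along a 4-gon: merge 4 vertices and 4 edges, delete both glued faces → V=10, E=17, F=9.
Attach a 13-gonal prism (V=26, E=39, F=15) along a 4-gon: merge 4 vertices and 4 edges, delete both glued faces → V=32, E=52, F=22.
Check: V − E + F = 32 − 52 + 22 = 2.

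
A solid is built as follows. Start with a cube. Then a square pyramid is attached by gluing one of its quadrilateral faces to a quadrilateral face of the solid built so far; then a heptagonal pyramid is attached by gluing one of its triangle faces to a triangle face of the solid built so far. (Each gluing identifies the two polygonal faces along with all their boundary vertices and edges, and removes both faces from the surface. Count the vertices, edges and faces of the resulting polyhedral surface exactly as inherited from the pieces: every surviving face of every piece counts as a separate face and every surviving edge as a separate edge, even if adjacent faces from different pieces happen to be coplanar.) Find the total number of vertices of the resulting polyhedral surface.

A cube: V=8, E=12, F=6.
Attach a square pyramid (V=5, E=8, F=5) along a 4-gon: merge 4 vertices and 4 edges, delete both glued faces → V=9, E=16, F=9.
Attach a heptagonal pyramid (V=8, E=14, F=8) along a 3-gon: merge 3 vertices and 3 edges, delete both glued faces → V=14, E=27, F=15.
Check: V − E + F = 14 − 27 + 15 = 2.

14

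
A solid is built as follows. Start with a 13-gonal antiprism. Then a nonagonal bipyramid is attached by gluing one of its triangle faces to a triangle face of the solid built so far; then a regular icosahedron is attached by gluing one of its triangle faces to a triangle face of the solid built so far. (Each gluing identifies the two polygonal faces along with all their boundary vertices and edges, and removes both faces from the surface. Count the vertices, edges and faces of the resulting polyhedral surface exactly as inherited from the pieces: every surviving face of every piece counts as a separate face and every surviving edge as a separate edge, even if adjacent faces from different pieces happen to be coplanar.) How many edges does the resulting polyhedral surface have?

A 13-gonal antiprism: V=26, E=52, F=28.
Attach a nonagonal bipyramid (V=11, E=27, F=18) along a 3-gon: merge 3 vertices and 3 edges, delete both glued faces → V=34, E=76, F=44.
Attach a regular icosahedron (V=12, E=30, F=20) along a 3-gon: merge 3 vertices and 3 edges, delete both glued faces → V=43, E=103, F=62.
Check: V − E + F = 43 − 103 + 62 = 2.

103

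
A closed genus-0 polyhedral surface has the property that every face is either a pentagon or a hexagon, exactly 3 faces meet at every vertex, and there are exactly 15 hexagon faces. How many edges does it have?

Let x be the number of pentagons; then F = 15 + x.
Edge–face incidences: 2E = 6·15 + 5·x = 90 + 5x.
Every vertex has degree 3, so 3V = 2E.
Euler: V − E + F = 2 ⇒ (2E)/3 − E + (15 + x) = 2.
Multiply by 6: 2·(2E) − 3·(2E) + 6·(15 + x) = 12, i.e. 90 + 6x − (90 + 5x) = 12.
Collecting terms: x = 12.
Then 2E = 90 + 5·12 = 150, so E = 75, V = 2E/3 = 50, F = 15 + 12 = 27.

75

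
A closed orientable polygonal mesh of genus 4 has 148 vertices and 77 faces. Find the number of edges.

For a closed orientable surface of genus 4, χ = 2 − 2·4 = -6.
E = V + F − (-6) = 148 + 77 − (-6) = 231.

231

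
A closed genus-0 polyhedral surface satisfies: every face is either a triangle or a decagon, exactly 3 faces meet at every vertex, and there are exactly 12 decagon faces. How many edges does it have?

90

Let x be the number of triangles; then F = 12 + x.
Edge–face incidences: 2E = 10·12 + 3·x = 120 + 3x.
Every vertex has degree 3, so 3V = 2E.
Euler: V − E + F = 2 ⇒ (2E)/3 − E + (12 + x) = 2.
Multiply by 6: 2·(2E) − 3·(2E) + 6·(12 + x) = 12, i.e. 72 + 6x − (120 + 3x) = 12.
Collecting terms: 3x − 48 = 12, so 3x = 60, so x = 20.
Then 2E = 120 + 3·20 = 180, so E = 90, V = 2E/3 = 60, F = 12 + 20 = 32.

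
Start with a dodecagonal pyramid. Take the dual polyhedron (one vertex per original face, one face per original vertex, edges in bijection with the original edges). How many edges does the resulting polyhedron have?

24

The base solid has V = 13, E = 24, F = 13.
The dual swaps V and F and preserves E: V′ = F = 13, E′ = E = 24, F′ = V = 13.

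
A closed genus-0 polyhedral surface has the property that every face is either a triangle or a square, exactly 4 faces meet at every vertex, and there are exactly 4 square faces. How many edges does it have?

Let x be the number of triangles; then F = 4 + x.
Edge–face incidences: 2E = 4·4 + 3·x = 16 + 3x.
Every vertex has degree 4, so 4V = 2E.
Euler: V − E + F = 2 ⇒ (2E)/4 − E + (4 + x) = 2.
Multiply by 8: 2·(2E) − 4·(2E) + 8·(4 + x) = 16, i.e. 32 + 8x − 2·(16 + 3x) = 16.
Collecting terms: 2x = 16, so x = 8.
Then 2E = 16 + 3·8 = 40, so E = 20, V = 2E/4 = 10, F = 4 + 8 = 12.

20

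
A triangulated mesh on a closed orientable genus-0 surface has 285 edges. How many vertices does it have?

97

χ = 2 − 2·0 = 2, and every face is a triangle so 3F = 2E.
F = 2E/3 = 190. Then V = 2 + E − F = 2 + 285 − 190 = 97.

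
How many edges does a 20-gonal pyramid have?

40

A pyramid on an n-gon base has one n-gon and n triangles: V = 20 + 1 = 21, E = 2·20 = 40, F = 20 + 1 = 21.
Check: V − E + F = 21 − 40 + 21 = 2.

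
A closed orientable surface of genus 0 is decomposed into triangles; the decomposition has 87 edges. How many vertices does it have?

χ = 2 − 2·0 = 2, and every face is a triangle so 3F = 2E.
F = 2E/3 = 58. Then V = 2 + E − F = 2 + 87 − 58 = 31.

31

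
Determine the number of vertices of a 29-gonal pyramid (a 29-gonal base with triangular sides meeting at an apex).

30

A pyramid on an n-gon base has one n-gon and n triangles: V = 29 + 1 = 30, E = 2·29 = 58, F = 29 + 1 = 30.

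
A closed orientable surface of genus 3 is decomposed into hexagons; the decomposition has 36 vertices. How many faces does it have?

χ = 2 − 2·3 = -4, and every face is a hexagon so 6F = 2E.
V − E + F = -4 with E = 6F/2 gives 36 − (6/2 − 1)·F = -4, so F = 20 and E = 60.

20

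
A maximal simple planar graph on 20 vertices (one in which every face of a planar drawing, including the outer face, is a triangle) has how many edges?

54

In a plane triangulation 3F = 2E and V − E + F = 2, so E = 3V − 6 = 3·20 − 6 = 54.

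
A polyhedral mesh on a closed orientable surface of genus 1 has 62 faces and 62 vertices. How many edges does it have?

For a closed orientable surface of genus 1, χ = 2 − 2·1 = 0.
E = V + F − (0) = 62 + 62 − (0) = 124.

124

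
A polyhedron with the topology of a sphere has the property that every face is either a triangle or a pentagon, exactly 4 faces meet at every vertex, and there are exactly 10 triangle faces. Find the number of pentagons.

Let x be the number of pentagons; then F = 10 + x.
Edge–face incidences: 2E = 3·10 + 5·x = 30 + 5x.
Every vertex has degree 4, so 4V = 2E.
Euler: V − E + F = 2 ⇒ (2E)/4 − E + (10 + x) = 2.
Multiply by 8: 2·(2E) − 4·(2E) + 8·(10 + x) = 16, i.e. 80 + 8x − 2·(30 + 5x) = 16.
Collecting terms: −2x + 20 = 16, so −2x = −4, so x = 2.
Then 2E = 30 + 5·2 = 40, so E = 20, V = 2E/4 = 10, F = 10 + 2 = 12.

2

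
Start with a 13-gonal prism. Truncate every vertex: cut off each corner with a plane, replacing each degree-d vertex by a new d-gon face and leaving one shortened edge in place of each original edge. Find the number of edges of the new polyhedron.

117

The base solid has V = 26, E = 39, F = 15.
Truncation replaces each original edge-end by a new vertex, so V′ = 2E = 78.
Each original edge survives, and each old vertex of degree d contributes d new edges; summing degrees gives Σd = 2E, so E′ = E + 2E = 3E = 117.
Each original face survives and each original vertex becomes one new face: F′ = F + V = 41.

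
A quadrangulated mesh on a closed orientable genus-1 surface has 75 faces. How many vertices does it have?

75

χ = 2 − 2·1 = 0, and every face is a square so 4F = 2E.
E = 4·75/2 = 150. Then V = 0 + E − F = 0 + 150 − 75 = 75.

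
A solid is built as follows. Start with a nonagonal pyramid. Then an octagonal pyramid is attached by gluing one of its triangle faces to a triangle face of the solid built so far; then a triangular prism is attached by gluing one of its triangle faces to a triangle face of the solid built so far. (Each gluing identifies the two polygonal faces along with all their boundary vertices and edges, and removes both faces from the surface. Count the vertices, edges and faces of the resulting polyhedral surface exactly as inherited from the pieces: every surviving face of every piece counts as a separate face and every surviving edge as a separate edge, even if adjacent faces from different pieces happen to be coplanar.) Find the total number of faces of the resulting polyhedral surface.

20

A nonagonal pyramid: V=10, E=18, F=10.
Attach an octagonal pyramid (V=9, E=16, F=9) along a 3-gon: merge 3 vertices and 3 edges, delete both glued faces → V=16, E=31, F=17.
Attach a triangular prism (V=6, E=9, F=5) along a 3-gon: merge 3 vertices and 3 edges, delete both glued faces → V=19, E=37, F=20.
Check: V − E + F = 19 − 37 + 20 = 2.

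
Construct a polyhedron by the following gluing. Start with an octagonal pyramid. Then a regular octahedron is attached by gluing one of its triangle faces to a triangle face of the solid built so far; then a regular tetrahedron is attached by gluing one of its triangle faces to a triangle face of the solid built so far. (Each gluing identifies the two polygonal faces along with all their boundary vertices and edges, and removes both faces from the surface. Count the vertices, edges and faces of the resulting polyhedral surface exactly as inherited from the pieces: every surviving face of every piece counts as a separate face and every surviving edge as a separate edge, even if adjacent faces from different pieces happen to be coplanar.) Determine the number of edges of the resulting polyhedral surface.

28

An octagonal pyramid: V=9, E=16, F=9.
Attach a regular octahedron (V=6, E=12, F=8) along a 3-gon: merge 3 vertices and 3 edges, delete both glued faces → V=12, E=25, F=15.
Attach a regular tetrahedron (V=4, E=6, F=4) along a 3-gon: merge 3 vertices and 3 edges, delete both glued faces → V=13, E=28, F=17.
Check: V − E + F = 13 − 28 + 17 = 2.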